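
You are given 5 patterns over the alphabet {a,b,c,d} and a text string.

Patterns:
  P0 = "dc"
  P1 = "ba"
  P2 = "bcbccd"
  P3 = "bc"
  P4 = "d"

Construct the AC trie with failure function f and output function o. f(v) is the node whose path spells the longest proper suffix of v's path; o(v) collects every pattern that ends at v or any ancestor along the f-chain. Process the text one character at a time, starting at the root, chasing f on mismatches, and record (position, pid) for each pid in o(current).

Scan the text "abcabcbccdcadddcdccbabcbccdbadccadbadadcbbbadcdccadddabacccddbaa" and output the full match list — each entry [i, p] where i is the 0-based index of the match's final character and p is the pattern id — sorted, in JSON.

Build:
Trie (insert patterns):
  0='ε' goto b→3 d→1
  1='d' goto c→2  ←P4
  2='dc' goto ·  ←P0
  3='b' goto a→4 c→5
  4='ba' goto ·  ←P1
  5='bc' goto b→6  ←P3
  6='bcb' goto c→7
  7='bcbc' goto c→8
  8='bcbcc' goto d→9
  9='bcbccd' goto ·  ←P2

Failure links (BFS by depth):
  fail(1) 'd': from fail(0)=0 chase 'd': 0 ⇒ 0;  out={4}∪out(0)={4}
  fail(3) 'b': from fail(0)=0 chase 'b': 0 ⇒ 0;  out=∅∪out(0)=∅
  fail(2) 'dc': from fail(1)=0 chase 'c': 0 ⇒ 0;  out={0}∪out(0)={0}
  fail(4) 'ba': from fail(3)=0 chase 'a': 0 ⇒ 0;  out={1}∪out(0)={1}
  fail(5) 'bc': from fail(3)=0 chase 'c': 0 ⇒ 0;  out={3}∪out(0)={3}
  fail(6) 'bcb': from fail(5)=0 chase 'b': 0 ⇒ 3;  out=∅∪out(3)=∅
  fail(7) 'bcbc': from fail(6)=3 chase 'c': 3 ⇒ 5;  out=∅∪out(5)={3}
  fail(8) 'bcbcc': from fail(7)=5 chase 'c': 5→0 ⇒ 0;  out=∅∪out(0)=∅
  fail(9) 'bcbccd': from fail(8)=0 chase 'd': 0 ⇒ 1;  out={2}∪out(1)={2,4}

Scan:
i=0 'a': node 0→0
i=1 'b': node 0→3
i=2 'c': node 3→5  emit P3@[1:2]
i=3 'a': node 5→0 (fail-walked)
i=4 'b': node 0→3
i=5 'c': node 3→5  emit P3@[4:5]
i=6 'b': node 5→6
i=7 'c': node 6→7  emit P3@[6:7]
i=8 'c': node 7→8
i=9 'd': node 8→9  emit P2@[4:9],P4@[9:9]
i=10 'c': node 9→2 (fail-walked)  emit P0@[9:10]
i=11 'a': node 2→0 (fail-walked)
i=12 'd': node 0→1  emit P4@[12:12]
i=13 'd': node 1→1 (fail-walked)  emit P4@[13:13]
i=14 'd': node 1→1 (fail-walked)  emit P4@[14:14]
i=15 'c': node 1→2  emit P0@[14:15]
i=16 'd': node 2→1 (fail-walked)  emit P4@[16:16]
i=17 'c': node 1→2  emit P0@[16:17]
i=18 'c': node 2→0 (fail-walked)
i=19 'b': node 0→3
i=20 'a': node 3→4  emit P1@[19:20]
i=21 'b': node 4→3 (fail-walked)
i=22 'c': node 3→5  emit P3@[21:22]
i=23 'b': node 5→6
i=24 'c': node 6→7  emit P3@[23:24]
i=25 'c': node 7→8
i=26 'd': node 8→9  emit P2@[21:26],P4@[26:26]
i=27 'b': node 9→3 (fail-walked)
i=28 'a': node 3→4  emit P1@[27:28]
i=29 'd': node 4→1 (fail-walked)  emit P4@[29:29]
i=30 'c': node 1→2  emit P0@[29:30]
i=31 'c': node 2→0 (fail-walked)
i=32 'a': node 0→0
i=33 'd': node 0→1  emit P4@[33:33]
i=34 'b': node 1→3 (fail-walked)
i=35 'a': node 3→4  emit P1@[34:35]
i=36 'd': node 4→1 (fail-walked)  emit P4@[36:36]
i=37 'a': node 1→0 (fail-walked)
i=38 'd': node 0→1  emit P4@[38:38]
i=39 'c': node 1→2  emit P0@[38:39]
i=40 'b': node 2→3 (fail-walked)
i=41 'b': node 3→3 (fail-walked)
i=42 'b': node 3→3 (fail-walked)
i=43 'a': node 3→4  emit P1@[42:43]
i=44 'd': node 4→1 (fail-walked)  emit P4@[44:44]
i=45 'c': node 1→2  emit P0@[44:45]
i=46 'd': node 2→1 (fail-walked)  emit P4@[46:46]
i=47 'c': node 1→2  emit P0@[46:47]
i=48 'c': node 2→0 (fail-walked)
i=49 'a': node 0→0
i=50 'd': node 0→1  emit P4@[50:50]
i=51 'd': node 1→1 (fail-walked)  emit P4@[51:51]
i=52 'd': node 1→1 (fail-walked)  emit P4@[52:52]
i=53 'a': node 1→0 (fail-walked)
i=54 'b': node 0→3
i=55 'a': node 3→4  emit P1@[54:55]
i=56 'c': node 4→0 (fail-walked)
i=57 'c': node 0→0
i=58 'c': node 0→0
i=59 'd': node 0→1  emit P4@[59:59]
i=60 'd': node 1→1 (fail-walked)  emit P4@[60:60]
i=61 'b': node 1→3 (fail-walked)
i=62 'a': node 3→4  emit P1@[61:62]
i=63 'a': node 4→0 (fail-walked)

Result: [[2,3],[5,3],[7,3],[9,2],[9,4],[10,0],[12,4],[13,4],[14,4],[15,0],[16,4],[17,0],[20,1],[22,3],[24,3],[26,2],[26,4],[28,1],[29,4],[30,0],[33,4],[35,1],[36,4],[38,4],[39,0],[43,1],[44,4],[45,0],[46,4],[47,0],[50,4],[51,4],[52,4],[55,1],[59,4],[60,4],[62,1]]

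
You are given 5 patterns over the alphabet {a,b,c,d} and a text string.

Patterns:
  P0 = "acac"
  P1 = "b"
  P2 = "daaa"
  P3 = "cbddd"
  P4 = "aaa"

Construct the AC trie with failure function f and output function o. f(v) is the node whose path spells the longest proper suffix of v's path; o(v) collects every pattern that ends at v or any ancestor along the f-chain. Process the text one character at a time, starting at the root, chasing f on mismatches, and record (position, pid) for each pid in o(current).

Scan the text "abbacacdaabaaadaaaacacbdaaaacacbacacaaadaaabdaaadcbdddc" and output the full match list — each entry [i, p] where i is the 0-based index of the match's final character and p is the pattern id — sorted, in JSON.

Build:
Trie (insert patterns):
  n0 'ε': a→1 b→5 c→10 d→6
  n1 'a': a→15 c→2
  n2 'ac': a→3
  n3 'aca': c→4
  n4 'acac': ·  [P0 ends]
  n5 'b': ·  [P1 ends]
  n6 'd': a→7
  n7 'da': a→8
  n8 'daa': a→9
  n9 'daaa': ·  [P2 ends]
  n10 'c': b→11
  n11 'cb': d→12
  n12 'cbd': d→13
  n13 'cbdd': d→14
  n14 'cbddd': ·  [P3 ends]
  n15 'aa': a→16
  n16 'aaa': ·  [P4 ends]

BFS fail/out derivation:
  fail(1) 'a': from fail(0)=0 chase 'a': 0 ⇒ 0;  out=∅∪out(0)=∅
  fail(5) 'b': from fail(0)=0 chase 'b': 0 ⇒ 0;  out={1}∪out(0)={1}
  fail(6) 'd': from fail(0)=0 chase 'd': 0 ⇒ 0;  out=∅∪out(0)=∅
  fail(10) 'c': from fail(0)=0 chase 'c': 0 ⇒ 0;  out=∅∪out(0)=∅
  fail(2) 'ac': from fail(1)=0 chase 'c': 0 ⇒ 10;  out=∅∪out(10)=∅
  fail(7) 'da': from fail(6)=0 chase 'a': 0 ⇒ 1;  out=∅∪out(1)=∅
  fail(11) 'cb': from fail(10)=0 chase 'b': 0 ⇒ 5;  out=∅∪out(5)={1}
  fail(15) 'aa': from fail(1)=0 chase 'a': 0 ⇒ 1;  out=∅∪out(1)=∅
  fail(3) 'aca': from fail(2)=10 chase 'a': 10→0 ⇒ 1;  out=∅∪out(1)=∅
  fail(8) 'daa': from fail(7)=1 chase 'a': 1 ⇒ 15;  out=∅∪out(15)=∅
  fail(12) 'cbd': from fail(11)=5 chase 'd': 5→0 ⇒ 6;  out=∅∪out(6)=∅
  fail(16) 'aaa': from fail(15)=1 chase 'a': 1 ⇒ 15;  out={4}∪out(15)={4}
  fail(4) 'acac': from fail(3)=1 chase 'c': 1 ⇒ 2;  out={0}∪out(2)={0}
  fail(9) 'daaa': from fail(8)=15 chase 'a': 15 ⇒ 16;  out={2}∪out(16)={2,4}
  fail(13) 'cbdd': from fail(12)=6 chase 'd': 6→0 ⇒ 6;  out=∅∪out(6)=∅
  fail(14) 'cbddd': from fail(13)=6 chase 'd': 6→0 ⇒ 6;  out={3}∪out(6)={3}

Run:
[0] read 'a'  n0⇒n1
[1] read 'b'  n1⇒n5 (via fail)  emit P1@[1:1]
[2] read 'b'  n5⇒n5 (via fail)  emit P1@[2:2]
[3] read 'a'  n5⇒n1 (via fail)
[4] read 'c'  n1⇒n2
[5] read 'a'  n2⇒n3
[6] read 'c'  n3⇒n4  emit P0@[3:6]
[7] read 'd'  n4⇒n6 (via fail)
[8] read 'a'  n6⇒n7
[9] read 'a'  n7⇒n8
[10] read 'b'  n8⇒n5 (via fail)  emit P1@[10:10]
[11] read 'a'  n5⇒n1 (via fail)
[12] read 'a'  n1⇒n15
[13] read 'a'  n15⇒n16  emit P4@[11:13]
[14] read 'd'  n16⇒n6 (via fail)
[15] read 'a'  n6⇒n7
[16] read 'a'  n7⇒n8
[17] read 'a'  n8⇒n9  emit P2@[14:17],P4@[15:17]
[18] read 'a'  n9⇒n16 (via fail)  emit P4@[16:18]
[19] read 'c'  n16⇒n2 (via fail)
[20] read 'a'  n2⇒n3
[21] read 'c'  n3⇒n4  emit P0@[18:21]
[22] read 'b'  n4⇒n11 (via fail)  emit P1@[22:22]
[23] read 'd'  n11⇒n12
[24] read 'a'  n12⇒n7 (via fail)
[25] read 'a'  n7⇒n8
[26] read 'a'  n8⇒n9  emit P2@[23:26],P4@[24:26]
[27] read 'a'  n9⇒n16 (via fail)  emit P4@[25:27]
[28] read 'c'  n16⇒n2 (via fail)
[29] read 'a'  n2⇒n3
[30] read 'c'  n3⇒n4  emit P0@[27:30]
[31] read 'b'  n4⇒n11 (via fail)  emit P1@[31:31]
[32] read 'a'  n11⇒n1 (via fail)
[33] read 'c'  n1⇒n2
[34] read 'a'  n2⇒n3
[35] read 'c'  n3⇒n4  emit P0@[32:35]
[36] read 'a'  n4⇒n3 (via fail)
[37] read 'a'  n3⇒n15 (via fail)
[38] read 'a'  n15⇒n16  emit P4@[36:38]
[39] read 'd'  n16⇒n6 (via fail)
[40] read 'a'  n6⇒n7
[41] read 'a'  n7⇒n8
[42] read 'a'  n8⇒n9  emit P2@[39:42],P4@[40:42]
[43] read 'b'  n9⇒n5 (via fail)  emit P1@[43:43]
[44] read 'd'  n5⇒n6 (via fail)
[45] read 'a'  n6⇒n7
[46] read 'a'  n7⇒n8
[47] read 'a'  n8⇒n9  emit P2@[44:47],P4@[45:47]
[48] read 'd'  n9⇒n6 (via fail)
[49] read 'c'  n6⇒n10 (via fail)
[50] read 'b'  n10⇒n11  emit P1@[50:50]
[51] read 'd'  n11⇒n12
[52] read 'd'  n12⇒n13
[53] read 'd'  n13⇒n14  emit P3@[49:53]
[54] read 'c'  n14⇒n10 (via fail)

All matches (sorted): [[1,1],[2,1],[6,0],[10,1],[13,4],[17,2],[17,4],[18,4],[21,0],[22,1],[26,2],[26,4],[27,4],[30,0],[31,1],[35,0],[38,4],[42,2],[42,4],[43,1],[47,2],[47,4],[50,1],[53,3]]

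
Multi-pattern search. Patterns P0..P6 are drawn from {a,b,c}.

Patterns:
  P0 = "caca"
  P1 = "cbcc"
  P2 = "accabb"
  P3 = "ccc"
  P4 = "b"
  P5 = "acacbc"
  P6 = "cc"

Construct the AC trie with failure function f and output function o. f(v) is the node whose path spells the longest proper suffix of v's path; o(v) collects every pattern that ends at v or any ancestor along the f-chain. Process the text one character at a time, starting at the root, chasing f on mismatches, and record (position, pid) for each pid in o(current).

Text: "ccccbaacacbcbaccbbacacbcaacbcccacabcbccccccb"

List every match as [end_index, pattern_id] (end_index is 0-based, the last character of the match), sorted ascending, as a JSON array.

Build automaton:
Trie nodes:
  0='ε' goto a→8 b→16 c→1
  1='c' goto a→2 b→5 c→14
  2='ca' goto c→3
  3='cac' goto a→4
  4='caca' goto ·  ←P0
  5='cb' goto c→6
  6='cbc' goto c→7
  7='cbcc' goto ·  ←P1
  8='a' goto c→9
  9='ac' goto a→17 c→10
  10='acc' goto a→11
  11='acca' goto b→12
  12='accab' goto b→13
  13='accabb' goto ·  ←P2
  14='cc' goto c→15  ←P6
  15='ccc' goto ·  ←P3
  16='b' goto ·  ←P4
  17='aca' goto c→18
  18='acac' goto b→19
  19='acacb' goto c→20
  20='acacbc' goto ·  ←P5

Failure links (BFS by depth):
  fail(1) 'c': from fail(0)=0 chase 'c': 0 ⇒ 0;  out=∅∪out(0)=∅
  fail(8) 'a': from fail(0)=0 chase 'a': 0 ⇒ 0;  out=∅∪out(0)=∅
  fail(16) 'b': from fail(0)=0 chase 'b': 0 ⇒ 0;  out={4}∪out(0)={4}
  fail(2) 'ca': from fail(1)=0 chase 'a': 0 ⇒ 8;  out=∅∪out(8)=∅
  fail(5) 'cb': from fail(1)=0 chase 'b': 0 ⇒ 16;  out=∅∪out(16)={4}
  fail(9) 'ac': from fail(8)=0 chase 'c': 0 ⇒ 1;  out=∅∪out(1)=∅
  fail(14) 'cc': from fail(1)=0 chase 'c': 0 ⇒ 1;  out={6}∪out(1)={6}
  fail(3) 'cac': from fail(2)=8 chase 'c': 8 ⇒ 9;  out=∅∪out(9)=∅
  fail(6) 'cbc': from fail(5)=16 chase 'c': 16→0 ⇒ 1;  out=∅∪out(1)=∅
  fail(10) 'acc': from fail(9)=1 chase 'c': 1 ⇒ 14;  out=∅∪out(14)={6}
  fail(15) 'ccc': from fail(14)=1 chase 'c': 1 ⇒ 14;  out={3}∪out(14)={3,6}
  fail(17) 'aca': from fail(9)=1 chase 'a': 1 ⇒ 2;  out=∅∪out(2)=∅
  fail(4) 'caca': from fail(3)=9 chase 'a': 9 ⇒ 17;  out={0}∪out(17)={0}
  fail(7) 'cbcc': from fail(6)=1 chase 'c': 1 ⇒ 14;  out={1}∪out(14)={1,6}
  fail(11) 'acca': from fail(10)=14 chase 'a': 14→1 ⇒ 2;  out=∅∪out(2)=∅
  fail(18) 'acac': from fail(17)=2 chase 'c': 2 ⇒ 3;  out=∅∪out(3)=∅
  fail(12) 'accab': from fail(11)=2 chase 'b': 2→8→0 ⇒ 16;  out=∅∪out(16)={4}
  fail(19) 'acacb': from fail(18)=3 chase 'b': 3→9→1 ⇒ 5;  out=∅∪out(5)={4}
  fail(13) 'accabb': from fail(12)=16 chase 'b': 16→0 ⇒ 16;  out={2}∪out(16)={2,4}
  fail(20) 'acacbc': from fail(19)=5 chase 'c': 5 ⇒ 6;  out={5}∪out(6)={5}

Text stream:
pos 0 'c': at 1
pos 1 'c': at 14  emit P6@[0:1]
pos 2 'c': at 15  emit P3@[0:2],P6@[1:2]
pos 3 'c': at 15 (via fail)  emit P3@[1:3],P6@[2:3]
pos 4 'b': at 5 (via fail)  emit P4@[4:4]
pos 5 'a': at 8 (via fail)
pos 6 'a': at 8 (via fail)
pos 7 'c': at 9
pos 8 'a': at 17
pos 9 'c': at 18
pos 10 'b': at 19  emit P4@[10:10]
pos 11 'c': at 20  emit P5@[6:11]
pos 12 'b': at 5 (via fail)  emit P4@[12:12]
pos 13 'a': at 8 (via fail)
pos 14 'c': at 9
pos 15 'c': at 10  emit P6@[14:15]
pos 16 'b': at 5 (via fail)  emit P4@[16:16]
pos 17 'b': at 16 (via fail)  emit P4@[17:17]
pos 18 'a': at 8 (via fail)
pos 19 'c': at 9
pos 20 'a': at 17
pos 21 'c': at 18
pos 22 'b': at 19  emit P4@[22:22]
pos 23 'c': at 20  emit P5@[18:23]
pos 24 'a': at 2 (via fail)
pos 25 'a': at 8 (via fail)
pos 26 'c': at 9
pos 27 'b': at 5 (via fail)  emit P4@[27:27]
pos 28 'c': at 6
pos 29 'c': at 7  emit P1@[26:29],P6@[28:29]
pos 30 'c': at 15 (via fail)  emit P3@[28:30],P6@[29:30]
pos 31 'a': at 2 (via fail)
pos 32 'c': at 3
pos 33 'a': at 4  emit P0@[30:33]
pos 34 'b': at 16 (via fail)  emit P4@[34:34]
pos 35 'c': at 1 (via fail)
pos 36 'b': at 5  emit P4@[36:36]
pos 37 'c': at 6
pos 38 'c': at 7  emit P1@[35:38],P6@[37:38]
pos 39 'c': at 15 (via fail)  emit P3@[37:39],P6@[38:39]
pos 40 'c': at 15 (via fail)  emit P3@[38:40],P6@[39:40]
pos 41 'c': at 15 (via fail)  emit P3@[39:41],P6@[40:41]
pos 42 'c': at 15 (via fail)  emit P3@[40:42],P6@[41:42]
pos 43 'b': at 5 (via fail)  emit P4@[43:43]

Result: [[1,6],[2,3],[2,6],[3,3],[3,6],[4,4],[10,4],[11,5],[12,4],[15,6],[16,4],[17,4],[22,4],[23,5],[27,4],[29,1],[29,6],[30,3],[30,6],[33,0],[34,4],[36,4],[38,1],[38,6],[39,3],[39,6],[40,3],[40,6],[41,3],[41,6],[42,3],[42,6],[43,4]]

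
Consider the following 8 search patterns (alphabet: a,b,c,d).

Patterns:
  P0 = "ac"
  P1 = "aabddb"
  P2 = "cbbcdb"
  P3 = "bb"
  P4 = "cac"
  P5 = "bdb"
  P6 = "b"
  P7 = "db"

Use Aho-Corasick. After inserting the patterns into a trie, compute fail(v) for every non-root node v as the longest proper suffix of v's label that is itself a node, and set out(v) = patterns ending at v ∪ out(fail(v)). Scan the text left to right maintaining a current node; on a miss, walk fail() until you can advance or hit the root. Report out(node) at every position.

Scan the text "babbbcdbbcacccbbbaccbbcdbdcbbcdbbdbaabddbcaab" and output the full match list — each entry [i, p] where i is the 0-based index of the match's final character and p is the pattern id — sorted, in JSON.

Construct AC machine:
Trie nodes:
  n0 'ε': a→1 b→14 c→8 d→20
  n1 'a': a→3 c→2
  n2 'ac': ·  ←P0
  n3 'aa': b→4
  n4 'aab': d→5
  n5 'aabd': d→6
  n6 'aabdd': b→7
  n7 'aabddb': ·  ←P1
  n8 'c': a→16 b→9
  n9 'cb': b→10
  n10 'cbb': c→11
  n11 'cbbc': d→12
  n12 'cbbcd': b→13
  n13 'cbbcdb': ·  ←P2
  n14 'b': b→15 d→18  ←P6
  n15 'bb': ·  ←P3
  n16 'ca': c→17
  n17 'cac': ·  ←P4
  n18 'bd': b→19
  n19 'bdb': ·  ←P5
  n20 'd': b→21
  n21 'db': ·  ←P7

BFS fail/out derivation:
  n1('a'): parent n0 fail=0; on 'a' 0 → fail=0;  out ∅∪∅=∅
  n8('c'): parent n0 fail=0; on 'c' 0 → fail=0;  out ∅∪∅=∅
  n14('b'): parent n0 fail=0; on 'b' 0 → fail=0;  out {6}∪∅={6}
  n20('d'): parent n0 fail=0; on 'd' 0 → fail=0;  out ∅∪∅=∅
  n2('ac'): parent n1 fail=0; on 'c' 0 → fail=8;  out {0}∪∅={0}
  n3('aa'): parent n1 fail=0; on 'a' 0 → fail=1;  out ∅∪∅=∅
  n9('cb'): parent n8 fail=0; on 'b' 0 → fail=14;  out ∅∪{6}={6}
  n15('bb'): parent n14 fail=0; on 'b' 0 → fail=14;  out {3}∪{6}={3,6}
  n16('ca'): parent n8 fail=0; on 'a' 0 → fail=1;  out ∅∪∅=∅
  n18('bd'): parent n14 fail=0; on 'd' 0 → fail=20;  out ∅∪∅=∅
  n21('db'): parent n20 fail=0; on 'b' 0 → fail=14;  out {7}∪{6}={6,7}
  n4('aab'): parent n3 fail=1; on 'b' 1→0 → fail=14;  out ∅∪{6}={6}
  n10('cbb'): parent n9 fail=14; on 'b' 14 → fail=15;  out ∅∪{3,6}={3,6}
  n17('cac'): parent n16 fail=1; on 'c' 1 → fail=2;  out {4}∪{0}={0,4}
  n19('bdb'): parent n18 fail=20; on 'b' 20 → fail=21;  out {5}∪{6,7}={5,6,7}
  n5('aabd'): parent n4 fail=14; on 'd' 14 → fail=18;  out ∅∪∅=∅
  n11('cbbc'): parent n10 fail=15; on 'c' 15→14→0 → fail=8;  out ∅∪∅=∅
  n6('aabdd'): parent n5 fail=18; on 'd' 18→20→0 → fail=20;  out ∅∪∅=∅
  n12('cbbcd'): parent n11 fail=8; on 'd' 8→0 → fail=20;  out ∅∪∅=∅
  n7('aabddb'): parent n6 fail=20; on 'b' 20 → fail=21;  out {1}∪{6,7}={1,6,7}
  n13('cbbcdb'): parent n12 fail=20; on 'b' 20 → fail=21;  out {2}∪{6,7}={2,6,7}

Scan:
[0] read 'b'  n0⇒n14  ** P6@[0:0]
[1] read 'a'  n14⇒n1 (fail-walked)
[2] read 'b'  n1⇒n14 (fail-walked)  ** P6@[2:2]
[3] read 'b'  n14⇒n15  ** P3@[2:3],P6@[3:3]
[4] read 'b'  n15⇒n15 (fail-walked)  ** P3@[3:4],P6@[4:4]
[5] read 'c'  n15⇒n8 (fail-walked)
[6] read 'd'  n8⇒n20 (fail-walked)
[7] read 'b'  n20⇒n21  ** P6@[7:7],P7@[6:7]
[8] read 'b'  n21⇒n15 (fail-walked)  ** P3@[7:8],P6@[8:8]
[9] read 'c'  n15⇒n8 (fail-walked)
[10] read 'a'  n8⇒n16
[11] read 'c'  n16⇒n17  ** P0@[10:11],P4@[9:11]
[12] read 'c'  n17⇒n8 (fail-walked)
[13] read 'c'  n8⇒n8 (fail-walked)
[14] read 'b'  n8⇒n9  ** P6@[14:14]
[15] read 'b'  n9⇒n10  ** P3@[14:15],P6@[15:15]
[16] read 'b'  n10⇒n15 (fail-walked)  ** P3@[15:16],P6@[16:16]
[17] read 'a'  n15⇒n1 (fail-walked)
[18] read 'c'  n1⇒n2  ** P0@[17:18]
[19] read 'c'  n2⇒n8 (fail-walked)
[20] read 'b'  n8⇒n9  ** P6@[20:20]
[21] read 'b'  n9⇒n10  ** P3@[20:21],P6@[21:21]
[22] read 'c'  n10⇒n11
[23] read 'd'  n11⇒n12
[24] read 'b'  n12⇒n13  ** P2@[19:24],P6@[24:24],P7@[23:24]
[25] read 'd'  n13⇒n18 (fail-walked)
[26] read 'c'  n18⇒n8 (fail-walked)
[27] read 'b'  n8⇒n9  ** P6@[27:27]
[28] read 'b'  n9⇒n10  ** P3@[27:28],P6@[28:28]
[29] read 'c'  n10⇒n11
[30] read 'd'  n11⇒n12
[31] read 'b'  n12⇒n13  ** P2@[26:31],P6@[31:31],P7@[30:31]
[32] read 'b'  n13⇒n15 (fail-walked)  ** P3@[31:32],P6@[32:32]
[33] read 'd'  n15⇒n18 (fail-walked)
[34] read 'b'  n18⇒n19  ** P5@[32:34],P6@[34:34],P7@[33:34]
[35] read 'a'  n19⇒n1 (fail-walked)
[36] read 'a'  n1⇒n3
[37] read 'b'  n3⇒n4  ** P6@[37:37]
[38] read 'd'  n4⇒n5
[39] read 'd'  n5⇒n6
[40] read 'b'  n6⇒n7  ** P1@[35:40],P6@[40:40],P7@[39:40]
[41] read 'c'  n7⇒n8 (fail-walked)
[42] read 'a'  n8⇒n16
[43] read 'a'  n16⇒n3 (fail-walked)
[44] read 'b'  n3⇒n4  ** P6@[44:44]

Result: [[0,6],[2,6],[3,3],[3,6],[4,3],[4,6],[7,6],[7,7],[8,3],[8,6],[11,0],[11,4],[14,6],[15,3],[15,6],[16,3],[16,6],[18,0],[20,6],[21,3],[21,6],[24,2],[24,6],[24,7],[27,6],[28,3],[28,6],[31,2],[31,6],[31,7],[32,3],[32,6],[34,5],[34,6],[34,7],[37,6],[40,1],[40,6],[40,7],[44,6]]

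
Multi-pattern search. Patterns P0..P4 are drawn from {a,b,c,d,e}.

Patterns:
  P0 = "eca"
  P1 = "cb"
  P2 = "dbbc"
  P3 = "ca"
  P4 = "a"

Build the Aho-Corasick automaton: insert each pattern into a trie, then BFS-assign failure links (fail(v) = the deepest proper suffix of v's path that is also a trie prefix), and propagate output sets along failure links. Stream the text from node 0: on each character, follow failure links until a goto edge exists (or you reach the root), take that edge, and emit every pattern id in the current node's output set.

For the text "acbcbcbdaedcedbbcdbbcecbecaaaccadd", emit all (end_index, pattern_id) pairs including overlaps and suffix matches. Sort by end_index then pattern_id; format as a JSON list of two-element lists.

Build:
Trie (insert patterns):
  0='ε' goto a→11 c→4 d→6 e→1
  1='e' goto c→2
  2='ec' goto a→3
  3='eca' goto ·  ←P0
  4='c' goto a→10 b→5
  5='cb' goto ·  ←P1
  6='d' goto b→7
  7='db' goto b→8
  8='dbb' goto c→9
  9='dbbc' goto ·  ←P2
  10='ca' goto ·  ←P3
  11='a' goto ·  ←P4

BFS fail/out derivation:
  n1('e'): parent n0 fail=0; on 'e' 0 → fail=0;  out ∅∪∅=∅
  n4('c'): parent n0 fail=0; on 'c' 0 → fail=0;  out ∅∪∅=∅
  n6('d'): parent n0 fail=0; on 'd' 0 → fail=0;  out ∅∪∅=∅
  n11('a'): parent n0 fail=0; on 'a' 0 → fail=0;  out {4}∪∅={4}
  n2('ec'): parent n1 fail=0; on 'c' 0 → fail=4;  out ∅∪∅=∅
  n5('cb'): parent n4 fail=0; on 'b' 0 → fail=0;  out {1}∪∅={1}
  n7('db'): parent n6 fail=0; on 'b' 0 → fail=0;  out ∅∪∅=∅
  n10('ca'): parent n4 fail=0; on 'a' 0 → fail=11;  out {3}∪{4}={3,4}
  n3('eca'): parent n2 fail=4; on 'a' 4 → fail=10;  out {0}∪{3,4}={0,3,4}
  n8('dbb'): parent n7 fail=0; on 'b' 0 → fail=0;  out ∅∪∅=∅
  n9('dbbc'): parent n8 fail=0; on 'c' 0 → fail=4;  out {2}∪∅={2}

Scan:
[0] read 'a'  n0⇒n11  emit P4@[0:0]
[1] read 'c'  n11⇒n4 (via fail)
[2] read 'b'  n4⇒n5  emit P1@[1:2]
[3] read 'c'  n5⇒n4 (via fail)
[4] read 'b'  n4⇒n5  emit P1@[3:4]
[5] read 'c'  n5⇒n4 (via fail)
[6] read 'b'  n4⇒n5  emit P1@[5:6]
[7] read 'd'  n5⇒n6 (via fail)
[8] read 'a'  n6⇒n11 (via fail)  emit P4@[8:8]
[9] read 'e'  n11⇒n1 (via fail)
[10] read 'd'  n1⇒n6 (via fail)
[11] read 'c'  n6⇒n4 (via fail)
[12] read 'e'  n4⇒n1 (via fail)
[13] read 'd'  n1⇒n6 (via fail)
[14] read 'b'  n6⇒n7
[15] read 'b'  n7⇒n8
[16] read 'c'  n8⇒n9  emit P2@[13:16]
[17] read 'd'  n9⇒n6 (via fail)
[18] read 'b'  n6⇒n7
[19] read 'b'  n7⇒n8
[20] read 'c'  n8⇒n9  emit P2@[17:20]
[21] read 'e'  n9⇒n1 (via fail)
[22] read 'c'  n1⇒n2
[23] read 'b'  n2⇒n5 (via fail)  emit P1@[22:23]
[24] read 'e'  n5⇒n1 (via fail)
[25] read 'c'  n1⇒n2
[26] read 'a'  n2⇒n3  emit P0@[24:26],P3@[25:26],P4@[26:26]
[27] read 'a'  n3⇒n11 (via fail)  emit P4@[27:27]
[28] read 'a'  n11⇒n11 (via fail)  emit P4@[28:28]
[29] read 'c'  n11⇒n4 (via fail)
[30] read 'c'  n4⇒n4 (via fail)
[31] read 'a'  n4⇒n10  emit P3@[30:31],P4@[31:31]
[32] read 'd'  n10⇒n6 (via fail)
[33] read 'd'  n6⇒n6 (via fail)

All matches (sorted): [[0,4],[2,1],[4,1],[6,1],[8,4],[16,2],[20,2],[23,1],[26,0],[26,3],[26,4],[27,4],[28,4],[31,3],[31,4]]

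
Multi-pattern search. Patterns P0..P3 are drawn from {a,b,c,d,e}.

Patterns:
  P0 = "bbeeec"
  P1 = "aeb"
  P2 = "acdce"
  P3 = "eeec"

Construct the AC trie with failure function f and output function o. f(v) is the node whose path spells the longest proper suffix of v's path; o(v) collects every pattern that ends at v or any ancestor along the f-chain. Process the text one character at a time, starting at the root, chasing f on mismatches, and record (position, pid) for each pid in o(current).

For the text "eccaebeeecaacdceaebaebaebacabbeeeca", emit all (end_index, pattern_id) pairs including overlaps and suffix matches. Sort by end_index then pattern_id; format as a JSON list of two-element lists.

Build:
Trie nodes:
  0='ε' goto a→7 b→1 e→14
  1='b' goto b→2
  2='bb' goto e→3
  3='bbe' goto e→4
  4='bbee' goto e→5
  5='bbeee' goto c→6
  6='bbeeec' goto ·  [P0 ends]
  7='a' goto c→10 e→8
  8='ae' goto b→9
  9='aeb' goto ·  [P1 ends]
  10='ac' goto d→11
  11='acd' goto c→12
  12='acdc' goto e→13
  13='acdce' goto ·  [P2 ends]
  14='e' goto e→15
  15='ee' goto e→16
  16='eee' goto c→17
  17='eeec' goto ·  [P3 ends]

BFS fail/out derivation:
  fail(1) 'b': from fail(0)=0 chase 'b': 0 ⇒ 0;  out=∅∪out(0)=∅
  fail(7) 'a': from fail(0)=0 chase 'a': 0 ⇒ 0;  out=∅∪out(0)=∅
  fail(14) 'e': from fail(0)=0 chase 'e': 0 ⇒ 0;  out=∅∪out(0)=∅
  fail(2) 'bb': from fail(1)=0 chase 'b': 0 ⇒ 1;  out=∅∪out(1)=∅
  fail(8) 'ae': from fail(7)=0 chase 'e': 0 ⇒ 14;  out=∅∪out(14)=∅
  fail(10) 'ac': from fail(7)=0 chase 'c': 0 ⇒ 0;  out=∅∪out(0)=∅
  fail(15) 'ee': from fail(14)=0 chase 'e': 0 ⇒ 14;  out=∅∪out(14)=∅
  fail(3) 'bbe': from fail(2)=1 chase 'e': 1→0 ⇒ 14;  out=∅∪out(14)=∅
  fail(9) 'aeb': from fail(8)=14 chase 'b': 14→0 ⇒ 1;  out={1}∪out(1)={1}
  fail(11) 'acd': from fail(10)=0 chase 'd': 0 ⇒ 0;  out=∅∪out(0)=∅
  fail(16) 'eee': from fail(15)=14 chase 'e': 14 ⇒ 15;  out=∅∪out(15)=∅
  fail(4) 'bbee': from fail(3)=14 chase 'e': 14 ⇒ 15;  out=∅∪out(15)=∅
  fail(12) 'acdc': from fail(11)=0 chase 'c': 0 ⇒ 0;  out=∅∪out(0)=∅
  fail(17) 'eeec': from fail(16)=15 chase 'c': 15→14→0 ⇒ 0;  out={3}∪out(0)={3}
  fail(5) 'bbeee': from fail(4)=15 chase 'e': 15 ⇒ 16;  out=∅∪out(16)=∅
  fail(13) 'acdce': from fail(12)=0 chase 'e': 0 ⇒ 14;  out={2}∪out(14)={2}
  fail(6) 'bbeeec': from fail(5)=16 chase 'c': 16 ⇒ 17;  out={0}∪out(17)={0,3}

Scan:
i=0 'e': node 0→14
i=1 'c': node 14→0 (fail-walked)
i=2 'c': node 0→0
i=3 'a': node 0→7
i=4 'e': node 7→8
i=5 'b': node 8→9  emit P1@[3:5]
i=6 'e': node 9→14 (fail-walked)
i=7 'e': node 14→15
i=8 'e': node 15→16
i=9 'c': node 16→17  emit P3@[6:9]
i=10 'a': node 17→7 (fail-walked)
i=11 'a': node 7→7 (fail-walked)
i=12 'c': node 7→10
i=13 'd': node 10→11
i=14 'c': node 11→12
i=15 'e': node 12→13  emit P2@[11:15]
i=16 'a': node 13→7 (fail-walked)
i=17 'e': node 7→8
i=18 'b': node 8→9  emit P1@[16:18]
i=19 'a': node 9→7 (fail-walked)
i=20 'e': node 7→8
i=21 'b': node 8→9  emit P1@[19:21]
i=22 'a': node 9→7 (fail-walked)
i=23 'e': node 7→8
i=24 'b': node 8→9  emit P1@[22:24]
i=25 'a': node 9→7 (fail-walked)
i=26 'c': node 7→10
i=27 'a': node 10→7 (fail-walked)
i=28 'b': node 7→1 (fail-walked)
i=29 'b': node 1→2
i=30 'e': node 2→3
i=31 'e': node 3→4
i=32 'e': node 4→5
i=33 'c': node 5→6  emit P0@[28:33],P3@[30:33]
i=34 'a': node 6→7 (fail-walked)

Result: [[5,1],[9,3],[15,2],[18,1],[21,1],[24,1],[33,0],[33,3]]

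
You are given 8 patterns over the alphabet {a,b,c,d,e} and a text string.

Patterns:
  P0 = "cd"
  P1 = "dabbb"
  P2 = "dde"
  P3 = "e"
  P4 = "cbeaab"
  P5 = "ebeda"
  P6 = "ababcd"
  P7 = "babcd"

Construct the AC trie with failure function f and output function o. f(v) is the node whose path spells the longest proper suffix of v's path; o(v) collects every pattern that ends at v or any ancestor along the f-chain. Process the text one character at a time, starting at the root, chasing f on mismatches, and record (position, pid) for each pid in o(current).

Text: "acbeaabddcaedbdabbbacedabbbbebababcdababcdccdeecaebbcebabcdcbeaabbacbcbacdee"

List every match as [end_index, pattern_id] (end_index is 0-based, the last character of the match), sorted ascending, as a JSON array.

Build automaton:
Trie (insert patterns):
  n0 'ε': a→20 b→26 c→1 d→3 e→10
  n1 'c': b→11 d→2
  n2 'cd': ·  [P0 ends]
  n3 'd': a→4 d→8
  n4 'da': b→5
  n5 'dab': b→6
  n6 'dabb': b→7
  n7 'dabbb': ·  [P1 ends]
  n8 'dd': e→9
  n9 'dde': ·  [P2 ends]
  n10 'e': b→16  [P3 ends]
  n11 'cb': e→12
  n12 'cbe': a→13
  n13 'cbea': a→14
  n14 'cbeaa': b→15
  n15 'cbeaab': ·  [P4 ends]
  n16 'eb': e→17
  n17 'ebe': d→18
  n18 'ebed': a→19
  n19 'ebeda': ·  [P5 ends]
  n20 'a': b→21
  n21 'ab': a→22
  n22 'aba': b→23
  n23 'abab': c→24
  n24 'ababc': d→25
  n25 'ababcd': ·  [P6 ends]
  n26 'b': a→27
  n27 'ba': b→28
  n28 'bab': c→29
  n29 'babc': d→30
  n30 'babcd': ·  [P7 ends]

Failure links (BFS by depth):
  n1('c'): parent n0 fail=0; on 'c' 0 → fail=0;  out ∅∪∅=∅
  n3('d'): parent n0 fail=0; on 'd' 0 → fail=0;  out ∅∪∅=∅
  n10('e'): parent n0 fail=0; on 'e' 0 → fail=0;  out {3}∪∅={3}
  n20('a'): parent n0 fail=0; on 'a' 0 → fail=0;  out ∅∪∅=∅
  n26('b'): parent n0 fail=0; on 'b' 0 → fail=0;  out ∅∪∅=∅
  n2('cd'): parent n1 fail=0; on 'd' 0 → fail=3;  out {0}∪∅={0}
  n4('da'): parent n3 fail=0; on 'a' 0 → fail=20;  out ∅∪∅=∅
  n8('dd'): parent n3 fail=0; on 'd' 0 → fail=3;  out ∅∪∅=∅
  n11('cb'): parent n1 fail=0; on 'b' 0 → fail=26;  out ∅∪∅=∅
  n16('eb'): parent n10 fail=0; on 'b' 0 → fail=26;  out ∅∪∅=∅
  n21('ab'): parent n20 fail=0; on 'b' 0 → fail=26;  out ∅∪∅=∅
  n27('ba'): parent n26 fail=0; on 'a' 0 → fail=20;  out ∅∪∅=∅
  n5('dab'): parent n4 fail=20; on 'b' 20 → fail=21;  out ∅∪∅=∅
  n9('dde'): parent n8 fail=3; on 'e' 3→0 → fail=10;  out {2}∪{3}={2,3}
  n12('cbe'): parent n11 fail=26; on 'e' 26→0 → fail=10;  out ∅∪{3}={3}
  n17('ebe'): parent n16 fail=26; on 'e' 26→0 → fail=10;  out ∅∪{3}={3}
  n22('aba'): parent n21 fail=26; on 'a' 26 → fail=27;  out ∅∪∅=∅
  n28('bab'): parent n27 fail=20; on 'b' 20 → fail=21;  out ∅∪∅=∅
  n6('dabb'): parent n5 fail=21; on 'b' 21→26→0 → fail=26;  out ∅∪∅=∅
  n13('cbea'): parent n12 fail=10; on 'a' 10→0 → fail=20;  out ∅∪∅=∅
  n18('ebed'): parent n17 fail=10; on 'd' 10→0 → fail=3;  out ∅∪∅=∅
  n23('abab'): parent n22 fail=27; on 'b' 27 → fail=28;  out ∅∪∅=∅
  n29('babc'): parent n28 fail=21; on 'c' 21→26→0 → fail=1;  out ∅∪∅=∅
  n7('dabbb'): parent n6 fail=26; on 'b' 26→0 → fail=26;  out {1}∪∅={1}
  n14('cbeaa'): parent n13 fail=20; on 'a' 20→0 → fail=20;  out ∅∪∅=∅
  n19('ebeda'): parent n18 fail=3; on 'a' 3 → fail=4;  out {5}∪∅={5}
  n24('ababc'): parent n23 fail=28; on 'c' 28 → fail=29;  out ∅∪∅=∅
  n30('babcd'): parent n29 fail=1; on 'd' 1 → fail=2;  out {7}∪{0}={0,7}
  n15('cbeaab'): parent n14 fail=20; on 'b' 20 → fail=21;  out {4}∪∅={4}
  n25('ababcd'): parent n24 fail=29; on 'd' 29 → fail=30;  out {6}∪{0,7}={0,6,7}

Scan:
pos 0 'a': at 20
pos 1 'c': at 1 ·f
pos 2 'b': at 11
pos 3 'e': at 12  emit P3@[3:3]
pos 4 'a': at 13
pos 5 'a': at 14
pos 6 'b': at 15  emit P4@[1:6]
pos 7 'd': at 3 ·f
pos 8 'd': at 8
pos 9 'c': at 1 ·f
pos 10 'a': at 20 ·f
pos 11 'e': at 10 ·f  emit P3@[11:11]
pos 12 'd': at 3 ·f
pos 13 'b': at 26 ·f
pos 14 'd': at 3 ·f
pos 15 'a': at 4
pos 16 'b': at 5
pos 17 'b': at 6
pos 18 'b': at 7  emit P1@[14:18]
pos 19 'a': at 27 ·f
pos 20 'c': at 1 ·f
pos 21 'e': at 10 ·f  emit P3@[21:21]
pos 22 'd': at 3 ·f
pos 23 'a': at 4
pos 24 'b': at 5
pos 25 'b': at 6
pos 26 'b': at 7  emit P1@[22:26]
pos 27 'b': at 26 ·f
pos 28 'e': at 10 ·f  emit P3@[28:28]
pos 29 'b': at 16
pos 30 'a': at 27 ·f
pos 31 'b': at 28
pos 32 'a': at 22 ·f
pos 33 'b': at 23
pos 34 'c': at 24
pos 35 'd': at 25  emit P0@[34:35],P6@[30:35],P7@[31:35]
pos 36 'a': at 4 ·f
pos 37 'b': at 5
pos 38 'a': at 22 ·f
pos 39 'b': at 23
pos 40 'c': at 24
pos 41 'd': at 25  emit P0@[40:41],P6@[36:41],P7@[37:41]
pos 42 'c': at 1 ·f
pos 43 'c': at 1 ·f
pos 44 'd': at 2  emit P0@[43:44]
pos 45 'e': at 10 ·f  emit P3@[45:45]
pos 46 'e': at 10 ·f  emit P3@[46:46]
pos 47 'c': at 1 ·f
pos 48 'a': at 20 ·f
pos 49 'e': at 10 ·f  emit P3@[49:49]
pos 50 'b': at 16
pos 51 'b': at 26 ·f
pos 52 'c': at 1 ·f
pos 53 'e': at 10 ·f  emit P3@[53:53]
pos 54 'b': at 16
pos 55 'a': at 27 ·f
pos 56 'b': at 28
pos 57 'c': at 29
pos 58 'd': at 30  emit P0@[57:58],P7@[54:58]
pos 59 'c': at 1 ·f
pos 60 'b': at 11
pos 61 'e': at 12  emit P3@[61:61]
pos 62 'a': at 13
pos 63 'a': at 14
pos 64 'b': at 15  emit P4@[59:64]
pos 65 'b': at 26 ·f
pos 66 'a': at 27
pos 67 'c': at 1 ·f
pos 68 'b': at 11
pos 69 'c': at 1 ·f
pos 70 'b': at 11
pos 71 'a': at 27 ·f
pos 72 'c': at 1 ·f
pos 73 'd': at 2  emit P0@[72:73]
pos 74 'e': at 10 ·f  emit P3@[74:74]
pos 75 'e': at 10 ·f  emit P3@[75:75]

Result: [[3,3],[6,4],[11,3],[18,1],[21,3],[26,1],[28,3],[35,0],[35,6],[35,7],[41,0],[41,6],[41,7],[44,0],[45,3],[46,3],[49,3],[53,3],[58,0],[58,7],[61,3],[64,4],[73,0],[74,3],[75,3]]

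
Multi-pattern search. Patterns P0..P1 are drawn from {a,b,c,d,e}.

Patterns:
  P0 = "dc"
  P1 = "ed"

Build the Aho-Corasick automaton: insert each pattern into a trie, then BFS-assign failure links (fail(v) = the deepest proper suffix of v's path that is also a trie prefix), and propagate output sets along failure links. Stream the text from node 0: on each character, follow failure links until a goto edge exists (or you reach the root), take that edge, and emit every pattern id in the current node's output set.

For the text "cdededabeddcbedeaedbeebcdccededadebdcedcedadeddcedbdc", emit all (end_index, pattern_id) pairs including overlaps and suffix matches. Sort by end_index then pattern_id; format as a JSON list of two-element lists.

Construct AC machine:
Trie nodes:
  0='ε' goto d→1 e→3
  1='d' goto c→2
  2='dc' goto ·  [P0 ends]
  3='e' goto d→4
  4='ed' goto ·  [P1 ends]

BFS fail/out derivation:
  fail(1) 'd': from fail(0)=0 chase 'd': 0 ⇒ 0;  out=∅∪out(0)=∅
  fail(3) 'e': from fail(0)=0 chase 'e': 0 ⇒ 0;  out=∅∪out(0)=∅
  fail(2) 'dc': from fail(1)=0 chase 'c': 0 ⇒ 0;  out={0}∪out(0)={0}
  fail(4) 'ed': from fail(3)=0 chase 'd': 0 ⇒ 1;  out={1}∪out(1)={1}

Run:
[0] read 'c'  n0⇒n0
[1] read 'd'  n0⇒n1
[2] read 'e'  n1⇒n3 (via fail)
[3] read 'd'  n3⇒n4  emit P1@[2:3]
[4] read 'e'  n4⇒n3 (via fail)
[5] read 'd'  n3⇒n4  emit P1@[4:5]
[6] read 'a'  n4⇒n0 (via fail)
[7] read 'b'  n0⇒n0
[8] read 'e'  n0⇒n3
[9] read 'd'  n3⇒n4  emit P1@[8:9]
[10] read 'd'  n4⇒n1 (via fail)
[11] read 'c'  n1⇒n2  emit P0@[10:11]
[12] read 'b'  n2⇒n0 (via fail)
[13] read 'e'  n0⇒n3
[14] read 'd'  n3⇒n4  emit P1@[13:14]
[15] read 'e'  n4⇒n3 (via fail)
[16] read 'a'  n3⇒n0 (via fail)
[17] read 'e'  n0⇒n3
[18] read 'd'  n3⇒n4  emit P1@[17:18]
[19] read 'b'  n4⇒n0 (via fail)
[20] read 'e'  n0⇒n3
[21] read 'e'  n3⇒n3 (via fail)
[22] read 'b'  n3⇒n0 (via fail)
[23] read 'c'  n0⇒n0
[24] read 'd'  n0⇒n1
[25] read 'c'  n1⇒n2  emit P0@[24:25]
[26] read 'c'  n2⇒n0 (via fail)
[27] read 'e'  n0⇒n3
[28] read 'd'  n3⇒n4  emit P1@[27:28]
[29] read 'e'  n4⇒n3 (via fail)
[30] read 'd'  n3⇒n4  emit P1@[29:30]
[31] read 'a'  n4⇒n0 (via fail)
[32] read 'd'  n0⇒n1
[33] read 'e'  n1⇒n3 (via fail)
[34] read 'b'  n3⇒n0 (via fail)
[35] read 'd'  n0⇒n1
[36] read 'c'  n1⇒n2  emit P0@[35:36]
[37] read 'e'  n2⇒n3 (via fail)
[38] read 'd'  n3⇒n4  emit P1@[37:38]
[39] read 'c'  n4⇒n2 (via fail)  emit P0@[38:39]
[40] read 'e'  n2⇒n3 (via fail)
[41] read 'd'  n3⇒n4  emit P1@[40:41]
[42] read 'a'  n4⇒n0 (via fail)
[43] read 'd'  n0⇒n1
[44] read 'e'  n1⇒n3 (via fail)
[45] read 'd'  n3⇒n4  emit P1@[44:45]
[46] read 'd'  n4⇒n1 (via fail)
[47] read 'c'  n1⇒n2  emit P0@[46:47]
[48] read 'e'  n2⇒n3 (via fail)
[49] read 'd'  n3⇒n4  emit P1@[48:49]
[50] read 'b'  n4⇒n0 (via fail)
[51] read 'd'  n0⇒n1
[52] read 'c'  n1⇒n2  emit P0@[51:52]

Matches: [[3,1],[5,1],[9,1],[11,0],[14,1],[18,1],[25,0],[28,1],[30,1],[36,0],[38,1],[39,0],[41,1],[45,1],[47,0],[49,1],[52,0]]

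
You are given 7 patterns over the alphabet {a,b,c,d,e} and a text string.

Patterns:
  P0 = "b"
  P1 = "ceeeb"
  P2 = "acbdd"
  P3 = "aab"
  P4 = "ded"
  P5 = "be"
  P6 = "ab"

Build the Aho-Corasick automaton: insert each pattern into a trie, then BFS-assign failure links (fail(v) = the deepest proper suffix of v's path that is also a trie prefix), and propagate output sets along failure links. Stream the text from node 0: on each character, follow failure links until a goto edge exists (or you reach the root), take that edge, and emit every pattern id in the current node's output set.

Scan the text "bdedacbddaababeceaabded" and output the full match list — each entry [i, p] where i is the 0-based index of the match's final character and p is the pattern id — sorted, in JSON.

Build automaton:
Trie (insert patterns):
  n0 'ε': a→7 b→1 c→2 d→14
  n1 'b': e→17  [P0 ends]
  n2 'c': e→3
  n3 'ce': e→4
  n4 'cee': e→5
  n5 'ceee': b→6
  n6 'ceeeb': ·  [P1 ends]
  n7 'a': a→12 b→18 c→8
  n8 'ac': b→9
  n9 'acb': d→10
  n10 'acbd': d→11
  n11 'acbdd': ·  [P2 ends]
  n12 'aa': b→13
  n13 'aab': ·  [P3 ends]
  n14 'd': e→15
  n15 'de': d→16
  n16 'ded': ·  [P4 ends]
  n17 'be': ·  [P5 ends]
  n18 'ab': ·  [P6 ends]

Failure links (BFS by depth):
  fail(1) 'b': from fail(0)=0 chase 'b': 0 ⇒ 0;  out={0}∪out(0)={0}
  fail(2) 'c': from fail(0)=0 chase 'c': 0 ⇒ 0;  out=∅∪out(0)=∅
  fail(7) 'a': from fail(0)=0 chase 'a': 0 ⇒ 0;  out=∅∪out(0)=∅
  fail(14) 'd': from fail(0)=0 chase 'd': 0 ⇒ 0;  out=∅∪out(0)=∅
  fail(3) 'ce': from fail(2)=0 chase 'e': 0 ⇒ 0;  out=∅∪out(0)=∅
  fail(8) 'ac': from fail(7)=0 chase 'c': 0 ⇒ 2;  out=∅∪out(2)=∅
  fail(12) 'aa': from fail(7)=0 chase 'a': 0 ⇒ 7;  out=∅∪out(7)=∅
  fail(15) 'de': from fail(14)=0 chase 'e': 0 ⇒ 0;  out=∅∪out(0)=∅
  fail(17) 'be': from fail(1)=0 chase 'e': 0 ⇒ 0;  out={5}∪out(0)={5}
  fail(18) 'ab': from fail(7)=0 chase 'b': 0 ⇒ 1;  out={6}∪out(1)={0,6}
  fail(4) 'cee': from fail(3)=0 chase 'e': 0 ⇒ 0;  out=∅∪out(0)=∅
  fail(9) 'acb': from fail(8)=2 chase 'b': 2→0 ⇒ 1;  out=∅∪out(1)={0}
  fail(13) 'aab': from fail(12)=7 chase 'b': 7 ⇒ 18;  out={3}∪out(18)={0,3,6}
  fail(16) 'ded': from fail(15)=0 chase 'd': 0 ⇒ 14;  out={4}∪out(14)={4}
  fail(5) 'ceee': from fail(4)=0 chase 'e': 0 ⇒ 0;  out=∅∪out(0)=∅
  fail(10) 'acbd': from fail(9)=1 chase 'd': 1→0 ⇒ 14;  out=∅∪out(14)=∅
  fail(6) 'ceeeb': from fail(5)=0 chase 'b': 0 ⇒ 1;  out={1}∪out(1)={0,1}
  fail(11) 'acbdd': from fail(10)=14 chase 'd': 14→0 ⇒ 14;  out={2}∪out(14)={2}

Text stream:
pos 0 'b': at 1  emit P0@[0:0]
pos 1 'd': at 14 (via fail)
pos 2 'e': at 15
pos 3 'd': at 16  emit P4@[1:3]
pos 4 'a': at 7 (via fail)
pos 5 'c': at 8
pos 6 'b': at 9  emit P0@[6:6]
pos 7 'd': at 10
pos 8 'd': at 11  emit P2@[4:8]
pos 9 'a': at 7 (via fail)
pos 10 'a': at 12
pos 11 'b': at 13  emit P0@[11:11],P3@[9:11],P6@[10:11]
pos 12 'a': at 7 (via fail)
pos 13 'b': at 18  emit P0@[13:13],P6@[12:13]
pos 14 'e': at 17 (via fail)  emit P5@[13:14]
pos 15 'c': at 2 (via fail)
pos 16 'e': at 3
pos 17 'a': at 7 (via fail)
pos 18 'a': at 12
pos 19 'b': at 13  emit P0@[19:19],P3@[17:19],P6@[18:19]
pos 20 'd': at 14 (via fail)
pos 21 'e': at 15
pos 22 'd': at 16  emit P4@[20:22]

Result: [[0,0],[3,4],[6,0],[8,2],[11,0],[11,3],[11,6],[13,0],[13,6],[14,5],[19,0],[19,3],[19,6],[22,4]]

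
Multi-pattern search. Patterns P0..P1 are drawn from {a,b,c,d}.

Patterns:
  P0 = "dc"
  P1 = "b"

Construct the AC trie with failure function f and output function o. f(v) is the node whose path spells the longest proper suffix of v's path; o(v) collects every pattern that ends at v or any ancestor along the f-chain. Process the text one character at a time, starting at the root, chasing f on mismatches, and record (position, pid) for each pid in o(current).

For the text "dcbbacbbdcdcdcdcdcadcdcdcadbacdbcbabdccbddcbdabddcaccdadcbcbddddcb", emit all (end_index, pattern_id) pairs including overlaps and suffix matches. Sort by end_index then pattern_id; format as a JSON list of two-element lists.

Build:
Trie (insert patterns):
  n0 'ε': b→3 d→1
  n1 'd': c→2
  n2 'dc': ·  [P0 ends]
  n3 'b': ·  [P1 ends]

BFS fail/out derivation:
  fail(1) 'd': from fail(0)=0 chase 'd': 0 ⇒ 0;  out=∅∪out(0)=∅
  fail(3) 'b': from fail(0)=0 chase 'b': 0 ⇒ 0;  out={1}∪out(0)={1}
  fail(2) 'dc': from fail(1)=0 chase 'c': 0 ⇒ 0;  out={0}∪out(0)={0}

Text stream:
[0] read 'd'  n0⇒n1
[1] read 'c'  n1⇒n2  → match P0@[0:1]
[2] read 'b'  n2⇒n3 (via fail)  → match P1@[2:2]
[3] read 'b'  n3⇒n3 (via fail)  → match P1@[3:3]
[4] read 'a'  n3⇒n0 (via fail)
[5] read 'c'  n0⇒n0
[6] read 'b'  n0⇒n3  → match P1@[6:6]
[7] read 'b'  n3⇒n3 (via fail)  → match P1@[7:7]
[8] read 'd'  n3⇒n1 (via fail)
[9] read 'c'  n1⇒n2  → match P0@[8:9]
[10] read 'd'  n2⇒n1 (via fail)
[11] read 'c'  n1⇒n2  → match P0@[10:11]
[12] read 'd'  n2⇒n1 (via fail)
[13] read 'c'  n1⇒n2  → match P0@[12:13]
[14] read 'd'  n2⇒n1 (via fail)
[15] read 'c'  n1⇒n2  → match P0@[14:15]
[16] read 'd'  n2⇒n1 (via fail)
[17] read 'c'  n1⇒n2  → match P0@[16:17]
[18] read 'a'  n2⇒n0 (via fail)
[19] read 'd'  n0⇒n1
[20] read 'c'  n1⇒n2  → match P0@[19:20]
[21] read 'd'  n2⇒n1 (via fail)
[22] read 'c'  n1⇒n2  → match P0@[21:22]
[23] read 'd'  n2⇒n1 (via fail)
[24] read 'c'  n1⇒n2  → match P0@[23:24]
[25] read 'a'  n2⇒n0 (via fail)
[26] read 'd'  n0⇒n1
[27] read 'b'  n1⇒n3 (via fail)  → match P1@[27:27]
[28] read 'a'  n3⇒n0 (via fail)
[29] read 'c'  n0⇒n0
[30] read 'd'  n0⇒n1
[31] read 'b'  n1⇒n3 (via fail)  → match P1@[31:31]
[32] read 'c'  n3⇒n0 (via fail)
[33] read 'b'  n0⇒n3  → match P1@[33:33]
[34] read 'a'  n3⇒n0 (via fail)
[35] read 'b'  n0⇒n3  → match P1@[35:35]
[36] read 'd'  n3⇒n1 (via fail)
[37] read 'c'  n1⇒n2  → match P0@[36:37]
[38] read 'c'  n2⇒n0 (via fail)
[39] read 'b'  n0⇒n3  → match P1@[39:39]
[40] read 'd'  n3⇒n1 (via fail)
[41] read 'd'  n1⇒n1 (via fail)
[42] read 'c'  n1⇒n2  → match P0@[41:42]
[43] read 'b'  n2⇒n3 (via fail)  → match P1@[43:43]
[44] read 'd'  n3⇒n1 (via fail)
[45] read 'a'  n1⇒n0 (via fail)
[46] read 'b'  n0⇒n3  → match P1@[46:46]
[47] read 'd'  n3⇒n1 (via fail)
[48] read 'd'  n1⇒n1 (via fail)
[49] read 'c'  n1⇒n2  → match P0@[48:49]
[50] read 'a'  n2⇒n0 (via fail)
[51] read 'c'  n0⇒n0
[52] read 'c'  n0⇒n0
[53] read 'd'  n0⇒n1
[54] read 'a'  n1⇒n0 (via fail)
[55] read 'd'  n0⇒n1
[56] read 'c'  n1⇒n2  → match P0@[55:56]
[57] read 'b'  n2⇒n3 (via fail)  → match P1@[57:57]
[58] read 'c'  n3⇒n0 (via fail)
[59] read 'b'  n0⇒n3  → match P1@[59:59]
[60] read 'd'  n3⇒n1 (via fail)
[61] read 'd'  n1⇒n1 (via fail)
[62] read 'd'  n1⇒n1 (via fail)
[63] read 'd'  n1⇒n1 (via fail)
[64] read 'c'  n1⇒n2  → match P0@[63:64]
[65] read 'b'  n2⇒n3 (via fail)  → match P1@[65:65]

Matches: [[1,0],[2,1],[3,1],[6,1],[7,1],[9,0],[11,0],[13,0],[15,0],[17,0],[20,0],[22,0],[24,0],[27,1],[31,1],[33,1],[35,1],[37,0],[39,1],[42,0],[43,1],[46,1],[49,0],[56,0],[57,1],[59,1],[64,0],[65,1]]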